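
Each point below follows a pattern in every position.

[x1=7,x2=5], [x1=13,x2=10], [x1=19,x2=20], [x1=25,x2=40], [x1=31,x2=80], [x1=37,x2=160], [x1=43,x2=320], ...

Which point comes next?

[x1=49,x2=640]

X1: +6 each step, so 7, 13, 19, 25, 31, 37, 43 → 49.
X2 — ×2 each step: 5, 10, 20, 40, 80, 160, 320 → 640.
Combining the parts gives [x1=49,x2=640].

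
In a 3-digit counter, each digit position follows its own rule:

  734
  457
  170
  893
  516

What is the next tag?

First digit — −3 each step, mod 10: 7, 4, 1, 8, 5 → 2.
Second digit goes 3, 5, 7, 9, 1 → 3 (+2 each step, mod 10).
Third digit — +3 each step, mod 10: 4, 7, 0, 3, 6 → 9.
Putting it together: 239.

239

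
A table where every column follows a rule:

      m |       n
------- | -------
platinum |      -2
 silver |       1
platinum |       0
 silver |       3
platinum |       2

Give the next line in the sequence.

silver  5

Column m: alternates platinum ↔ silver, so platinum, silver, platinum, silver, platinum → silver.
Column n — alternating steps +3, −1, +3, −1, …: -2, 1, 0, 3, 2 → 5.
So the next line is silver  5.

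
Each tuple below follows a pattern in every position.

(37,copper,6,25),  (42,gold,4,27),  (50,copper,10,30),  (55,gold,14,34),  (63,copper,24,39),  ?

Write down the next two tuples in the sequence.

(68,gold,38,45), (76,copper,62,52)

For the first part, alternating steps +5, +8, +5, +8, …: 37, 42, 50, 55, 63 → 68 → 76.
Metal: alternates copper ↔ gold, so copper, gold, copper, gold, copper → gold → copper.
Third part: 6, 4, 10, 14, 24 → 38 → 62 (each term is the sum of the two before it).
Fourth part — differences are 2, 3, 4, … (increasing by 1 each time): 25, 27, 30, 34, 39 → 45 → 52.
Putting the parts together: (68,gold,38,45) and then (76,copper,62,52).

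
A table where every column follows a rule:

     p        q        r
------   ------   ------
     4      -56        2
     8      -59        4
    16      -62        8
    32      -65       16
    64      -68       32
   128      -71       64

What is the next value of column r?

128

Column r: 2, 4, 8, 16, 32, 64 → 128 (×2 each step).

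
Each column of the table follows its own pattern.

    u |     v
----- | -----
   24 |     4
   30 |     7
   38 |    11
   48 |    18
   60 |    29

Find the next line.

74  47

Column u: differences are 6, 8, 10, … (increasing by 2 each time), so 24, 30, 38, 48, 60 → 74.
Column v goes 4, 7, 11, 18, 29 → 47 (each term is the sum of the two before it).
So the next line is 74  47.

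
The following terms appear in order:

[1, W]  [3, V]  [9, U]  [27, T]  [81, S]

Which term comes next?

[243, R]

First slot: ×3 each step, so 1, 3, 9, 27, 81 → 243.
For the letter, letters move back 1 place in the alphabet: W, V, U, T, S → R.
Combining the parts gives [243, R].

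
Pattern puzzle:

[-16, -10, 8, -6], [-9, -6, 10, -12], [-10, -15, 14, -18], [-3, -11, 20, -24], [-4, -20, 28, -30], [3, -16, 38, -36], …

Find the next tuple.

First entry: -16, -9, -10, -3, -4, 3 → 2 (alternating steps +7, −1, +7, −1, …).
Second entry — alternating steps +4, −9, +4, −9, …: -10, -6, -15, -11, -20, -16 → -25.
Third entry goes 8, 10, 14, 20, 28, 38 → 50 (differences are 2, 4, 6, … (increasing by 2 each time)).
Fourth entry: −6 each step; -6, -12, -18, -24, -30, -36 → -42.
Putting it together: [2, -25, 50, -42].

[2, -25, 50, -42]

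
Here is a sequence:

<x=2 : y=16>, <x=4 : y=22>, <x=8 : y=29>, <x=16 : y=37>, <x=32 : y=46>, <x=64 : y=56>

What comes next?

<x=128 : y=67>

X — ×2 each step: 2, 4, 8, 16, 32, 64 → 128.
Y: 16, 22, 29, 37, 46, 56 → 67 (differences are 6, 7, 8, … (increasing by 1 each time)).
Putting it together: <x=128 : y=67>.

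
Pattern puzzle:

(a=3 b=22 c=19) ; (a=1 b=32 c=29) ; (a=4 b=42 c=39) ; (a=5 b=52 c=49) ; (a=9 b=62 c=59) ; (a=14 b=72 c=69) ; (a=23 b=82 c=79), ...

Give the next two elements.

A — each term is the sum of the two before it: 3, 1, 4, 5, 9, 14, 23 → 37 → 60.
For the b, +10 each step: 22, 32, 42, 52, 62, 72, 82 → 92 → 102.
C: 19, 29, 39, 49, 59, 69, 79 → 89 → 99 (always 3 less than the b).
Putting the parts together: (a=37 b=92 c=89) and then (a=60 b=102 c=99).

(a=37 b=92 c=89), (a=60 b=102 c=99)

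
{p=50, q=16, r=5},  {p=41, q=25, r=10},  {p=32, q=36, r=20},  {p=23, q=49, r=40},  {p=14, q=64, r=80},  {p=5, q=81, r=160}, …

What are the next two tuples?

{p=-4, q=100, r=320}, {p=-13, q=121, r=640}

P: 50, 41, 32, 23, 14, 5 → -4 → -13 (−9 each step).
Q goes 16, 25, 36, 49, 64, 81 → 100 → 121 (perfect squares: 4², 5², 6², …).
R: ×2 each step, so 5, 10, 20, 40, 80, 160 → 320 → 640.
Putting the parts together: {p=-4, q=100, r=320} and then {p=-13, q=121, r=640}.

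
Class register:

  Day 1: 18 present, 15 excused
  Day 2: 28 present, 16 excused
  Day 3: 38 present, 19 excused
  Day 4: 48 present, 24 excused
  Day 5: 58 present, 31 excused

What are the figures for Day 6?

68 present, 40 excused

Present: +10 each step, so 18, 28, 38, 48, 58 → 68.
Excused: differences are 1, 3, 5, … (increasing by 2 each time); 15, 16, 19, 24, 31 → 40.
So the next record is 68 present, 40 excused.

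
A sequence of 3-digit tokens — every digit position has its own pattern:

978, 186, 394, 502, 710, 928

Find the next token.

First digit: +2 each step, mod 10, so 9, 1, 3, 5, 7, 9 → 1.
Second digit: +1 each step, mod 10, so 7, 8, 9, 0, 1, 2 → 3.
Third digit — −2 each step, mod 10: 8, 6, 4, 2, 0, 8 → 6.
Combining the parts gives 136.

136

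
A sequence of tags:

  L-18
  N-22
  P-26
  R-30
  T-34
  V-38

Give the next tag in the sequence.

X-42

Letter — letters move forward 2 places in the alphabet: L, N, P, R, T, V → X.
Second component: 18, 22, 26, 30, 34, 38 → 42 (+4 each step).
Combining the parts gives X-42.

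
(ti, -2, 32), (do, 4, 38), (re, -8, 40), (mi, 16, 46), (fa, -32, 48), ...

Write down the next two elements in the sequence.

For the note, runs through the solfège scale do→ti: ti, do, re, mi, fa → sol → la.
Second value: ×(-2) each step; -2, 4, -8, 16, -32 → 64 → -128.
Third value goes 32, 38, 40, 46, 48 → 54 → 56 (alternating steps +6, +2, +6, +2, …).
So the next two elements are (sol, 64, 54) and (la, -128, 56).

(sol, 64, 54), (la, -128, 56)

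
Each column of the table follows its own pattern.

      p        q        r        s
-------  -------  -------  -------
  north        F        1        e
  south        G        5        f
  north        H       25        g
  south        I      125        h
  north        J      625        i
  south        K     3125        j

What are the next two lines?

Column p — alternates north ↔ south: north, south, north, south, north, south → north → south.
Column q — letters move forward 1 place in the alphabet: F, G, H, I, J, K → L → M.
Column r: 1, 5, 25, 125, 625, 3125 → 15625 → 78125 (×5 each step).
Column s: letters move forward 1 place in the alphabet; e, f, g, h, i, j → k → l.
Putting the parts together: north  L  15625  k and then south  M  78125  l.

north  L  15625  k; south  M  78125  l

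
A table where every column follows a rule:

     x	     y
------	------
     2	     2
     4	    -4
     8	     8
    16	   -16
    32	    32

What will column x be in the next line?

Column x: 2, 4, 8, 16, 32 → 64 (×2 each step).

64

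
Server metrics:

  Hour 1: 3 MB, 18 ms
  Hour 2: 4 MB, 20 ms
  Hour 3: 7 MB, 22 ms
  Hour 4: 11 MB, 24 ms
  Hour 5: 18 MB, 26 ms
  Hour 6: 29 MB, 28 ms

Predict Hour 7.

47 MB, 30 ms

MB: 3, 4, 7, 11, 18, 29 → 47 (each term is the sum of the two before it).
Ms — +2 each step: 18, 20, 22, 24, 26, 28 → 30.
Putting it together: 47 MB, 30 ms.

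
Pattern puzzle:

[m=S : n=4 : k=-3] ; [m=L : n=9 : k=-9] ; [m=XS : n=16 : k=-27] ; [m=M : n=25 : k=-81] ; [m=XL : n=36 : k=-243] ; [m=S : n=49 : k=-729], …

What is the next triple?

M — repeats S → L → XS → M → XL: S, L, XS, M, XL, S → L.
N: perfect squares: 2², 3², 4², …, so 4, 9, 16, 25, 36, 49 → 64.
K: ×3 each step; -3, -9, -27, -81, -243, -729 → -2187.
Combining the parts gives [m=L : n=64 : k=-2187].

[m=L : n=64 : k=-2187]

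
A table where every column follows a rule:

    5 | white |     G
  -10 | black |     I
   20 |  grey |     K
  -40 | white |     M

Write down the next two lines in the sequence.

First component goes 5, -10, 20, -40 → 80 → -160 (×(-2) each step).
Shade: repeats white → black → grey; white, black, grey, white → black → grey.
Letter: letters move forward 2 places in the alphabet; G, I, K, M → O → Q.
Putting the parts together: 80  black  O and then -160  grey  Q.

80  black  O; -160  grey  Q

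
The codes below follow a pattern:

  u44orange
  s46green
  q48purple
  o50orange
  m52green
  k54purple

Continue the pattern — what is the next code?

For the letter, letters move back 2 places in the alphabet: u, s, q, o, m, k → i.
Second component: +2 each step; 44, 46, 48, 50, 52, 54 → 56.
For the colour, repeats orange → green → purple: orange, green, purple, orange, green, purple → orange.
Combining the parts gives i56orange.

i56orange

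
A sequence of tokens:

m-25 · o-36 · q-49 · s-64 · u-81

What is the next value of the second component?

Letter: letters move forward 2 places in the alphabet; m, o, q, s, u → w.
Second component — perfect squares: 5², 6², 7², …: 25, 36, 49, 64, 81 → 100.

100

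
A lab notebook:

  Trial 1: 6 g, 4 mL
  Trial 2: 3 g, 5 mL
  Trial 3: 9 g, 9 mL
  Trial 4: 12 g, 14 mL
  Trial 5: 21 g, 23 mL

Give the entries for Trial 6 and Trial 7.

33 g, 37 mL; 54 g, 60 mL

G — each term is the sum of the two before it: 6, 3, 9, 12, 21 → 33 → 54.
ML: each term is the sum of the two before it, so 4, 5, 9, 14, 23 → 37 → 60.
So the next two rows are 33 g, 37 mL and 54 g, 60 mL.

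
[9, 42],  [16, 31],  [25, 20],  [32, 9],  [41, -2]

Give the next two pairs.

[48, -13], [57, -24]

For the first value, alternating steps +7, +9, +7, +9, …: 9, 16, 25, 32, 41 → 48 → 57.
Second value: −11 each step; 42, 31, 20, 9, -2 → -13 → -24.
Putting the parts together: [48, -13] and then [57, -24].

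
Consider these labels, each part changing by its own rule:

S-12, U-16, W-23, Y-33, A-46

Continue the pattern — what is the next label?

Letter: letters move forward 2 places in the alphabet, wrapping Z→A; S, U, W, Y, A → C.
Second component: differences are 4, 7, 10, … (increasing by 3 each time), so 12, 16, 23, 33, 46 → 62.
So the next label is C-62.

C-62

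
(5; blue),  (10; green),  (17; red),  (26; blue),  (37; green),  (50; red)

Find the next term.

(65; blue)

First value: 5, 10, 17, 26, 37, 50 → 65 (differences are 5, 7, 9, … (increasing by 2 each time)).
Colour — repeats blue → green → red: blue, green, red, blue, green, red → blue.
So the next term is (65; blue).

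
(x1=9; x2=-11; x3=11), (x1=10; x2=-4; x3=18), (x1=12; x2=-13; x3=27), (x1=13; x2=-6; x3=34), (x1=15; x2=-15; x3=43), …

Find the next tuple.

(x1=16; x2=-8; x3=50)

X1: alternating steps +1, +2, +1, +2, …, so 9, 10, 12, 13, 15 → 16.
X2 goes -11, -4, -13, -6, -15 → -8 (alternating steps +7, −9, +7, −9, …).
For the x3, alternating steps +7, +9, +7, +9, …: 11, 18, 27, 34, 43 → 50.
Putting it together: (x1=16; x2=-8; x3=50).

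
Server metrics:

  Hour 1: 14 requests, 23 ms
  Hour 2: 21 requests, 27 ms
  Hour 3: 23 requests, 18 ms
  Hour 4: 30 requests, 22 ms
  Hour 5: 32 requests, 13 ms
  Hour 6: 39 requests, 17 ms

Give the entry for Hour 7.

For the requests, alternating steps +7, +2, +7, +2, …: 14, 21, 23, 30, 32, 39 → 41.
For the ms, alternating steps +4, −9, +4, −9, …: 23, 27, 18, 22, 13, 17 → 8.
So the next row is 41 requests, 8 ms.

41 requests, 8 ms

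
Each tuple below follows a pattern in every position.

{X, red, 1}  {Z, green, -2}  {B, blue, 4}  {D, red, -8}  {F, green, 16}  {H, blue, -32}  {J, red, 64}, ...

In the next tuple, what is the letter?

L

Letter: letters move forward 2 places in the alphabet, wrapping Z→A, so X, Z, B, D, F, H, J → L.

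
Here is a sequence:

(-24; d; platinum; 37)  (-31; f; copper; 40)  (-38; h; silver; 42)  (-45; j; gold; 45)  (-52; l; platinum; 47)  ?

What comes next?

First part: −7 each step; -24, -31, -38, -45, -52 → -59.
Letter — letters move forward 2 places in the alphabet: d, f, h, j, l → n.
Metal goes platinum, copper, silver, gold, platinum → copper (repeats platinum → copper → silver → gold).
Fourth part goes 37, 40, 42, 45, 47 → 50 (alternating steps +3, +2, +3, +2, …).
Combining the parts gives (-59; n; copper; 50).

(-59; n; copper; 50)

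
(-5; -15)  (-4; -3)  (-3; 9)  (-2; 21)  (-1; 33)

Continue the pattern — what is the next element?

First slot: +1 each step; -5, -4, -3, -2, -1 → 0.
For the second slot, +12 each step: -15, -3, 9, 21, 33 → 45.
Combining the parts gives (0; 45).

(0; 45)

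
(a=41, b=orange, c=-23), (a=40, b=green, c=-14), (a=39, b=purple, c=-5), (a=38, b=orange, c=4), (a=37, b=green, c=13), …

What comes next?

For the a, −1 each step: 41, 40, 39, 38, 37 → 36.
For the b, repeats orange → green → purple: orange, green, purple, orange, green → purple.
C: +9 each step; -23, -14, -5, 4, 13 → 22.
Putting it together: (a=36, b=purple, c=22).

(a=36, b=purple, c=22)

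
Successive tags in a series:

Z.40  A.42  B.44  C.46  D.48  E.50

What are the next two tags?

Letter: Z, A, B, C, D, E → F → G (letters move forward 1 place in the alphabet, wrapping Z→A).
Second component: +2 each step, so 40, 42, 44, 46, 48, 50 → 52 → 54.
Putting the parts together: F.52 and then G.54.

F.52 then G.54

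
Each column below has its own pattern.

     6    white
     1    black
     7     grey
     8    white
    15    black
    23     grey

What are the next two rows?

First component: each term is the sum of the two before it, so 6, 1, 7, 8, 15, 23 → 38 → 61.
Shade goes white, black, grey, white, black, grey → white → black (repeats white → black → grey).
So the next two rows are 38  white and 61  black.

38  white; 61  black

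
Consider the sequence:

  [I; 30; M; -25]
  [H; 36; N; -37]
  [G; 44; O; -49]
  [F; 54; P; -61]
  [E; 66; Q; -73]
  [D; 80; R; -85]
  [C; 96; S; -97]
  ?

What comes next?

First letter: letters move back 1 place in the alphabet, so I, H, G, F, E, D, C → B.
Second slot — differences are 6, 8, 10, … (increasing by 2 each time): 30, 36, 44, 54, 66, 80, 96 → 114.
Second letter: M, N, O, P, Q, R, S → T (letters move forward 1 place in the alphabet).
Fourth slot goes -25, -37, -49, -61, -73, -85, -97 → -109 (−12 each step).
Putting it together: [B; 114; T; -109].

[B; 114; T; -109]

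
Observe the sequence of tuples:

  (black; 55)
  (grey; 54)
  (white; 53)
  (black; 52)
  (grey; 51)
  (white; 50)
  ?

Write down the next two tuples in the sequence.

(black; 49), (grey; 48)

Shade goes black, grey, white, black, grey, white → black → grey (repeats black → grey → white).
Second value: −1 each step, so 55, 54, 53, 52, 51, 50 → 49 → 48.
So the next two tuples are (black; 49) and (grey; 48).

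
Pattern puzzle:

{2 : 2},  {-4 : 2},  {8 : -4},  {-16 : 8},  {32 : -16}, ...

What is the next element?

{-64 : 32}

First part goes 2, -4, 8, -16, 32 → -64 (×(-2) each step).
Second part: always the previous value of the first part; 2, 2, -4, 8, -16 → 32.
Combining the parts gives {-64 : 32}.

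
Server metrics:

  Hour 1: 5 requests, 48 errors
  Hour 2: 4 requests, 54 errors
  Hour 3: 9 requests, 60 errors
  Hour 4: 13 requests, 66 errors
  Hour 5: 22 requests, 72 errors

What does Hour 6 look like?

35 requests, 78 errors

Requests goes 5, 4, 9, 13, 22 → 35 (each term is the sum of the two before it).
For the errors, +6 each step: 48, 54, 60, 66, 72 → 78.
So the next row is 35 requests, 78 errors.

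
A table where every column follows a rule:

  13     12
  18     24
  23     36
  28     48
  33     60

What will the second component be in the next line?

Second component: +12 each step; 12, 24, 36, 48, 60 → 72.

72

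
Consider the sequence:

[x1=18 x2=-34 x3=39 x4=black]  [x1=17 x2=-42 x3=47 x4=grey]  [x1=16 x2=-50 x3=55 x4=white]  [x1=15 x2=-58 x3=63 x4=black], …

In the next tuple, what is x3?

X1: 18, 17, 16, 15 → 14 (−1 each step).
X2: −8 each step, so -34, -42, -50, -58 → -66.
For the x3, together with the x2 always sums to 5: 39, 47, 55, 63 → 71.
X4 — repeats black → grey → white: black, grey, white, black → grey.

71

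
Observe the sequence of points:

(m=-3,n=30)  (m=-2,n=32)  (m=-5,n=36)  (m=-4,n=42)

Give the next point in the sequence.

(m=-7,n=50)

M — alternating steps +1, −3, +1, −3, …: -3, -2, -5, -4 → -7.
N: 30, 32, 36, 42 → 50 (differences are 2, 4, 6, … (increasing by 2 each time)).
Combining the parts gives (m=-7,n=50).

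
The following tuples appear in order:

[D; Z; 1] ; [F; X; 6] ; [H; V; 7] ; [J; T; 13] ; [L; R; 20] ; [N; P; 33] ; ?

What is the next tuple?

[P; N; 53]

For the first letter, letters move forward 2 places in the alphabet: D, F, H, J, L, N → P.
Second letter: letters move back 2 places in the alphabet; Z, X, V, T, R, P → N.
Third slot: each term is the sum of the two before it, so 1, 6, 7, 13, 20, 33 → 53.
Combining the parts gives [P; N; 53].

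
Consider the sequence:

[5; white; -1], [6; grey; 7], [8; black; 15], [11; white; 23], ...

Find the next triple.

First slot: differences are 1, 2, 3, … (increasing by 1 each time); 5, 6, 8, 11 → 15.
Shade: white, grey, black, white → grey (repeats white → grey → black).
Third slot goes -1, 7, 15, 23 → 31 (+8 each step).
Putting it together: [15; grey; 31].

[15; grey; 31]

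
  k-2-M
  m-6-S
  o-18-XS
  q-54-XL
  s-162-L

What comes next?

Letter: letters move forward 2 places in the alphabet, so k, m, o, q, s → u.
Second component goes 2, 6, 18, 54, 162 → 486 (×3 each step).
Size: runs backward through clothing sizes XS→XL; M, S, XS, XL, L → M.
Combining the parts gives u-486-M.

u-486-M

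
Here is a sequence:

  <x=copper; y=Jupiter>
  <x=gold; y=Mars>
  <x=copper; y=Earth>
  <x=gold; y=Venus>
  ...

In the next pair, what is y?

Y: Jupiter, Mars, Earth, Venus → Mercury (runs backward through the planets Mercury→Neptune).

Mercury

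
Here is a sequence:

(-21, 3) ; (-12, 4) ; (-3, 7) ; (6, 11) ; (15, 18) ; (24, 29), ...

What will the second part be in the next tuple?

47

For the first part, +9 each step: -21, -12, -3, 6, 15, 24 → 33.
Second part: each term is the sum of the two before it, so 3, 4, 7, 11, 18, 29 → 47.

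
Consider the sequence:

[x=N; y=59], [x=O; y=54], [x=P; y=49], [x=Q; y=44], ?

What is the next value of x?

For the x, letters move forward 1 place in the alphabet: N, O, P, Q → R.

R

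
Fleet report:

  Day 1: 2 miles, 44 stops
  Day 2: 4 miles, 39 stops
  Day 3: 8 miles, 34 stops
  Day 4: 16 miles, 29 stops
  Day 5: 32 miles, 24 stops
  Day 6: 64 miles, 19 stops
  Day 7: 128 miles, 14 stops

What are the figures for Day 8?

256 miles, 9 stops

Miles: ×2 each step, so 2, 4, 8, 16, 32, 64, 128 → 256.
For the stops, −5 each step: 44, 39, 34, 29, 24, 19, 14 → 9.
So the next line is 256 miles, 9 stops.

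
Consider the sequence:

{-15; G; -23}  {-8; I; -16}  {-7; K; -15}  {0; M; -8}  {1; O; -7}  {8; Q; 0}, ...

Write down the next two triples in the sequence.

{9; S; 1}, {16; U; 8}

First entry goes -15, -8, -7, 0, 1, 8 → 9 → 16 (alternating steps +7, +1, +7, +1, …).
Letter — letters move forward 2 places in the alphabet: G, I, K, M, O, Q → S → U.
Third entry: -23, -16, -15, -8, -7, 0 → 1 → 8 (always 8 less than the first entry).
Putting the parts together: {9; S; 1} and then {16; U; 8}.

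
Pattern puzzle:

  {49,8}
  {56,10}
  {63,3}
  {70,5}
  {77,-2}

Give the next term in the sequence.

{84,0}

First slot: +7 each step, so 49, 56, 63, 70, 77 → 84.
Second slot: alternating steps +2, −7, +2, −7, …, so 8, 10, 3, 5, -2 → 0.
Putting it together: {84,0}.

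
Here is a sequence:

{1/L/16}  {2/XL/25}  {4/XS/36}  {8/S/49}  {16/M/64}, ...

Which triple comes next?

{32/L/81}

First value: ×2 each step; 1, 2, 4, 8, 16 → 32.
Size — runs through clothing sizes XS→XL: L, XL, XS, S, M → L.
Third value — perfect squares: 4², 5², 6², …: 16, 25, 36, 49, 64 → 81.
Putting it together: {32/L/81}.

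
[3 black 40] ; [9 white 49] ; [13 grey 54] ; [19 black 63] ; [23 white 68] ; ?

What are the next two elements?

For the first value, alternating steps +6, +4, +6, +4, …: 3, 9, 13, 19, 23 → 29 → 33.
For the shade, repeats black → white → grey: black, white, grey, black, white → grey → black.
For the third value, alternating steps +9, +5, +9, +5, …: 40, 49, 54, 63, 68 → 77 → 82.
So the next two elements are [29 grey 77] and [33 black 82].

[29 grey 77], [33 black 82]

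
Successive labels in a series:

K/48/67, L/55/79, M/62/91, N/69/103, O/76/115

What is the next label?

P/83/127

Letter goes K, L, M, N, O → P (letters move forward 1 place in the alphabet).
For the second component, +7 each step: 48, 55, 62, 69, 76 → 83.
Third component: +12 each step, so 67, 79, 91, 103, 115 → 127.
Combining the parts gives P/83/127.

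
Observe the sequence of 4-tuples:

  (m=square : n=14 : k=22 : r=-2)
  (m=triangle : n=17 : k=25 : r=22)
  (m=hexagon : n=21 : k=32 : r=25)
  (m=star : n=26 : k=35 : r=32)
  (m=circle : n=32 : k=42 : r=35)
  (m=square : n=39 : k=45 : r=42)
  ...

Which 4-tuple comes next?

M: square, triangle, hexagon, star, circle, square → triangle (repeats square → triangle → hexagon → star → circle).
N: 14, 17, 21, 26, 32, 39 → 47 (differences are 3, 4, 5, … (increasing by 1 each time)).
For the k, alternating steps +3, +7, +3, +7, …: 22, 25, 32, 35, 42, 45 → 52.
R: -2, 22, 25, 32, 35, 42 → 45 (always the previous value of the k).
Combining the parts gives (m=triangle : n=47 : k=52 : r=45).

(m=triangle : n=47 : k=52 : r=45)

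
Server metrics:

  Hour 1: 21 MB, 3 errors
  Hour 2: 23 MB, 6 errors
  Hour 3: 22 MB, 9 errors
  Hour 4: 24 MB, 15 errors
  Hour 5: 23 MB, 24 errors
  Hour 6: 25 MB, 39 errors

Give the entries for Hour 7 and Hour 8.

For the MB, alternating steps +2, −1, +2, −1, …: 21, 23, 22, 24, 23, 25 → 24 → 26.
Errors: 3, 6, 9, 15, 24, 39 → 63 → 102 (each term is the sum of the two before it).
So the next two rows are 24 MB, 63 errors and 26 MB, 102 errors.

24 MB, 63 errors; 26 MB, 102 errors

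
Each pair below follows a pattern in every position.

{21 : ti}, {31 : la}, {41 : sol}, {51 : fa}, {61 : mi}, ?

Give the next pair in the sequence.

First value: 21, 31, 41, 51, 61 → 71 (+10 each step).
Note goes ti, la, sol, fa, mi → re (runs backward through the solfège scale do→ti).
Putting it together: {71 : re}.

{71 : re}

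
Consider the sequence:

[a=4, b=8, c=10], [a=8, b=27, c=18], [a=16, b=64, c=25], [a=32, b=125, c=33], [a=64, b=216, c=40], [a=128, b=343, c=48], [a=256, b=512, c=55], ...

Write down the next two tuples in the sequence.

[a=512, b=729, c=63], [a=1024, b=1000, c=70]

A: 4, 8, 16, 32, 64, 128, 256 → 512 → 1024 (×2 each step).
B — perfect cubes: 2³, 3³, 4³, …: 8, 27, 64, 125, 216, 343, 512 → 729 → 1000.
For the c, alternating steps +8, +7, +8, +7, …: 10, 18, 25, 33, 40, 48, 55 → 63 → 70.
Putting the parts together: [a=512, b=729, c=63] and then [a=1024, b=1000, c=70].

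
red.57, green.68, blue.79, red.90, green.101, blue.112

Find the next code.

Colour: repeats red → green → blue; red, green, blue, red, green, blue → red.
Second component goes 57, 68, 79, 90, 101, 112 → 123 (+11 each step).
Putting it together: red.123.

red.123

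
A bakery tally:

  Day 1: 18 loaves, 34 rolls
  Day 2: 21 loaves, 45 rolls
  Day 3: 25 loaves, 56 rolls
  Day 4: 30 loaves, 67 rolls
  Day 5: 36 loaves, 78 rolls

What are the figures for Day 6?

Loaves — differences are 3, 4, 5, … (increasing by 1 each time): 18, 21, 25, 30, 36 → 43.
Rolls: +11 each step, so 34, 45, 56, 67, 78 → 89.
Putting it together: 43 loaves, 89 rolls.

43 loaves, 89 rolls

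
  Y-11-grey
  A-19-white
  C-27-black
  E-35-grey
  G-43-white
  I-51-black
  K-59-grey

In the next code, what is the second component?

Second component: 11, 19, 27, 35, 43, 51, 59 → 67 (+8 each step).

67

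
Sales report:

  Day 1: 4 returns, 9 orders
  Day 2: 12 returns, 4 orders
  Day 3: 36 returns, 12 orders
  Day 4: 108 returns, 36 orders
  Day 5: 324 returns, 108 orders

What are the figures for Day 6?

972 returns, 324 orders

Returns: ×3 each step; 4, 12, 36, 108, 324 → 972.
Orders: 9, 4, 12, 36, 108 → 324 (always the previous value of the returns).
Combining the parts gives 972 returns, 324 orders.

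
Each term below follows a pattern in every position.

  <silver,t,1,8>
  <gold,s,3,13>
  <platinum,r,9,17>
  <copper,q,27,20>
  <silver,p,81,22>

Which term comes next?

<gold,o,243,23>

Metal: silver, gold, platinum, copper, silver → gold (repeats silver → gold → platinum → copper).
Letter — letters move back 1 place in the alphabet: t, s, r, q, p → o.
Third component — ×3 each step: 1, 3, 9, 27, 81 → 243.
Fourth component: differences are 5, 4, 3, … (decreasing by 1 each time); 8, 13, 17, 20, 22 → 23.
Putting it together: <gold,o,243,23>.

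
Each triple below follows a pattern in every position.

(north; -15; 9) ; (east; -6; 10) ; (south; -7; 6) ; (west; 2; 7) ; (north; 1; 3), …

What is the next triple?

(east; 10; 4)

Direction goes north, east, south, west, north → east (repeats north → east → south → west).
For the second slot, alternating steps +9, −1, +9, −1, …: -15, -6, -7, 2, 1 → 10.
For the third slot, alternating steps +1, −4, +1, −4, …: 9, 10, 6, 7, 3 → 4.
So the next triple is (east; 10; 4).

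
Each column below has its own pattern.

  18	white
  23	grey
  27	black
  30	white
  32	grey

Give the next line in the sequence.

33  black

First component: differences are 5, 4, 3, … (decreasing by 1 each time), so 18, 23, 27, 30, 32 → 33.
Shade: repeats white → grey → black, so white, grey, black, white, grey → black.
Combining the parts gives 33  black.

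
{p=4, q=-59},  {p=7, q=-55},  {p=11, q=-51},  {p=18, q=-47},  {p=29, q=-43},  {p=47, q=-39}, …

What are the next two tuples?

{p=76, q=-35}, {p=123, q=-31}

For the p, each term is the sum of the two before it: 4, 7, 11, 18, 29, 47 → 76 → 123.
Q: +4 each step, so -59, -55, -51, -47, -43, -39 → -35 → -31.
So the next two tuples are {p=76, q=-35} and {p=123, q=-31}.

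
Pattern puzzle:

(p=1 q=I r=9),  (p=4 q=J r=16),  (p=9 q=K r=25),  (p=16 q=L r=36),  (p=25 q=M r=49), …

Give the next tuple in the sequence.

(p=36 q=N r=64)

P — perfect squares: 1², 2², 3², …: 1, 4, 9, 16, 25 → 36.
Q goes I, J, K, L, M → N (letters move forward 1 place in the alphabet).
For the r, perfect squares: 3², 4², 5², …: 9, 16, 25, 36, 49 → 64.
So the next tuple is (p=36 q=N r=64).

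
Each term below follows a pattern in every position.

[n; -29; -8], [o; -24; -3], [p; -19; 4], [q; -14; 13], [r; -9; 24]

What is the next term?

[s; -4; 37]

Letter: letters move forward 1 place in the alphabet; n, o, p, q, r → s.
Second component — +5 each step: -29, -24, -19, -14, -9 → -4.
Third component: differences are 5, 7, 9, … (increasing by 2 each time); -8, -3, 4, 13, 24 → 37.
Combining the parts gives [s; -4; 37].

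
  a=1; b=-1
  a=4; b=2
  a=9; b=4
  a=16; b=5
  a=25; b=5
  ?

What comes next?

a=36; b=4

A: perfect squares: 1², 2², 3², …; 1, 4, 9, 16, 25 → 36.
For the b, differences are 3, 2, 1, … (decreasing by 1 each time): -1, 2, 4, 5, 5 → 4.
Combining the parts gives a=36; b=4.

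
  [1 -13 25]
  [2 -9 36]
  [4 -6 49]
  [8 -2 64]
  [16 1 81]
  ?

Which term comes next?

First value: 1, 2, 4, 8, 16 → 32 (×2 each step).
Second value goes -13, -9, -6, -2, 1 → 5 (alternating steps +4, +3, +4, +3, …).
Third value goes 25, 36, 49, 64, 81 → 100 (perfect squares: 5², 6², 7², …).
Combining the parts gives [32 5 100].

[32 5 100]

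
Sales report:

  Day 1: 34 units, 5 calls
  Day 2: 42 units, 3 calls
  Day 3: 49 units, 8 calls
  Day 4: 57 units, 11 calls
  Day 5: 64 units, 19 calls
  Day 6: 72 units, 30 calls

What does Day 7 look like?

79 units, 49 calls

Units — alternating steps +8, +7, +8, +7, …: 34, 42, 49, 57, 64, 72 → 79.
Calls: 5, 3, 8, 11, 19, 30 → 49 (each term is the sum of the two before it).
Combining the parts gives 79 units, 49 calls.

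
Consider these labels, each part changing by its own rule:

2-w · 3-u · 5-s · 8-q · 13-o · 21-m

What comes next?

34-k

First component — each term is the sum of the two before it: 2, 3, 5, 8, 13, 21 → 34.
Letter — letters move back 2 places in the alphabet: w, u, s, q, o, m → k.
So the next label is 34-k.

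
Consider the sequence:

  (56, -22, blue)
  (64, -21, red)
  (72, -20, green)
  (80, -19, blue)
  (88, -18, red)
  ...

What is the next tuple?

For the first part, +8 each step: 56, 64, 72, 80, 88 → 96.
Second part: +1 each step, so -22, -21, -20, -19, -18 → -17.
Colour — repeats blue → red → green: blue, red, green, blue, red → green.
Putting it together: (96, -17, green).

(96, -17, green)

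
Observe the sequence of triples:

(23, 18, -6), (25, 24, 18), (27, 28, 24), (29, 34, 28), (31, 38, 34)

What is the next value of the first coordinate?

33

First coordinate: +2 each step, so 23, 25, 27, 29, 31 → 33.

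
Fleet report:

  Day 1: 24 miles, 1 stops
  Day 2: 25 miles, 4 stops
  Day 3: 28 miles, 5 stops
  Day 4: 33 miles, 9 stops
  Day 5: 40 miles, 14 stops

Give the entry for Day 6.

49 miles, 23 stops

Miles: 24, 25, 28, 33, 40 → 49 (differences are 1, 3, 5, … (increasing by 2 each time)).
Stops goes 1, 4, 5, 9, 14 → 23 (each term is the sum of the two before it).
Combining the parts gives 49 miles, 23 stops.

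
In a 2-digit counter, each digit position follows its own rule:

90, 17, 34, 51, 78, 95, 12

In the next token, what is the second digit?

9

Second digit: −3 each step, mod 10; 0, 7, 4, 1, 8, 5, 2 → 9.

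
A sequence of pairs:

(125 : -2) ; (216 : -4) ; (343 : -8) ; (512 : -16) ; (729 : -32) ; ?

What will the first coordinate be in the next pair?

1000

For the first coordinate, perfect cubes: 5³, 6³, 7³, …: 125, 216, 343, 512, 729 → 1000.
Second coordinate: ×2 each step, so -2, -4, -8, -16, -32 → -64.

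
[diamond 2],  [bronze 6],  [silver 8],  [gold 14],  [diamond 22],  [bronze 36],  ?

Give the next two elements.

[silver 58], [gold 94]

Rank goes diamond, bronze, silver, gold, diamond, bronze → silver → gold (repeats diamond → bronze → silver → gold).
Second coordinate: each term is the sum of the two before it, so 2, 6, 8, 14, 22, 36 → 58 → 94.
Putting the parts together: [silver 58] and then [gold 94].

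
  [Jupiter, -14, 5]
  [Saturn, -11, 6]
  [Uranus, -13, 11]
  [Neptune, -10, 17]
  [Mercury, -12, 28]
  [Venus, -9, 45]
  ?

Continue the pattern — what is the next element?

[Earth, -11, 73]

Planet: runs through the planets Mercury→Neptune; Jupiter, Saturn, Uranus, Neptune, Mercury, Venus → Earth.
Second part — alternating steps +3, −2, +3, −2, …: -14, -11, -13, -10, -12, -9 → -11.
Third part: each term is the sum of the two before it, so 5, 6, 11, 17, 28, 45 → 73.
Putting it together: [Earth, -11, 73].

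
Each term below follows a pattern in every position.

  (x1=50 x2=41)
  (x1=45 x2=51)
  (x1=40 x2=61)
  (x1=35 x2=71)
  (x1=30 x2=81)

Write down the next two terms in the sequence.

(x1=25 x2=91), (x1=20 x2=101)

X1: −5 each step, so 50, 45, 40, 35, 30 → 25 → 20.
X2: +10 each step; 41, 51, 61, 71, 81 → 91 → 101.
Putting the parts together: (x1=25 x2=91) and then (x1=20 x2=101).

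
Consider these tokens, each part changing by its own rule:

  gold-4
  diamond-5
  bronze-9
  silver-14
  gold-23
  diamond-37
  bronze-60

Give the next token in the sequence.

silver-97

For the rank, repeats gold → diamond → bronze → silver: gold, diamond, bronze, silver, gold, diamond, bronze → silver.
Second component: each term is the sum of the two before it, so 4, 5, 9, 14, 23, 37, 60 → 97.
So the next token is silver-97.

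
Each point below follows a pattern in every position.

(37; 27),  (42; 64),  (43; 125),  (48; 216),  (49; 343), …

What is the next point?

First component: alternating steps +5, +1, +5, +1, …; 37, 42, 43, 48, 49 → 54.
Second component: perfect cubes: 3³, 4³, 5³, …, so 27, 64, 125, 216, 343 → 512.
So the next point is (54; 512).

(54; 512)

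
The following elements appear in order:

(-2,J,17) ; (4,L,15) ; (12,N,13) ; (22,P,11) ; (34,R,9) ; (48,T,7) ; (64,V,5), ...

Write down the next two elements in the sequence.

(82,X,3), (102,Z,1)

First slot: -2, 4, 12, 22, 34, 48, 64 → 82 → 102 (differences are 6, 8, 10, … (increasing by 2 each time)).
Letter: J, L, N, P, R, T, V → X → Z (letters move forward 2 places in the alphabet).
Third slot: −2 each step, so 17, 15, 13, 11, 9, 7, 5 → 3 → 1.
So the next two elements are (82,X,3) and (102,Z,1).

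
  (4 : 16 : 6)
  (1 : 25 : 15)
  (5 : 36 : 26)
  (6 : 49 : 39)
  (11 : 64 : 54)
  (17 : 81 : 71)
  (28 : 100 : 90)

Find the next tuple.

(45 : 121 : 111)

First value: each term is the sum of the two before it; 4, 1, 5, 6, 11, 17, 28 → 45.
Second value goes 16, 25, 36, 49, 64, 81, 100 → 121 (perfect squares: 4², 5², 6², …).
Third value: 6, 15, 26, 39, 54, 71, 90 → 111 (always 10 less than the second value).
So the next tuple is (45 : 121 : 111).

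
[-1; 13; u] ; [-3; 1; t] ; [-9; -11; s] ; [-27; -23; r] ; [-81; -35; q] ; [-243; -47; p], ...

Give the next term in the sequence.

First value goes -1, -3, -9, -27, -81, -243 → -729 (×3 each step).
Second value: 13, 1, -11, -23, -35, -47 → -59 (−12 each step).
Letter: u, t, s, r, q, p → o (letters move back 1 place in the alphabet).
Combining the parts gives [-729; -59; o].

[-729; -59; o]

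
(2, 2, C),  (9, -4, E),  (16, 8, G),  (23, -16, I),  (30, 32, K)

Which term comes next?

(37, -64, M)

First slot: +7 each step; 2, 9, 16, 23, 30 → 37.
Second slot goes 2, -4, 8, -16, 32 → -64 (×(-2) each step).
Letter: letters move forward 2 places in the alphabet; C, E, G, I, K → M.
Combining the parts gives (37, -64, M).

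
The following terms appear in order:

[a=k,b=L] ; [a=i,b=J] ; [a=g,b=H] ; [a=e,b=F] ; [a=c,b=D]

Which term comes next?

[a=a,b=B]

A goes k, i, g, e, c → a (letters move back 2 places in the alphabet).
B: letters move back 2 places in the alphabet, so L, J, H, F, D → B.
Combining the parts gives [a=a,b=B].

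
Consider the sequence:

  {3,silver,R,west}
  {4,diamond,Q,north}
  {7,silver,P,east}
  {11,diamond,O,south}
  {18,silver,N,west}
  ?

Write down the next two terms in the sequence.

{29,diamond,M,north}, {47,silver,L,east}

First slot: 3, 4, 7, 11, 18 → 29 → 47 (each term is the sum of the two before it).
Rank goes silver, diamond, silver, diamond, silver → diamond → silver (alternates silver ↔ diamond).
Letter — letters move back 1 place in the alphabet: R, Q, P, O, N → M → L.
Direction goes west, north, east, south, west → north → east (repeats west → north → east → south).
Putting the parts together: {29,diamond,M,north} and then {47,silver,L,east}.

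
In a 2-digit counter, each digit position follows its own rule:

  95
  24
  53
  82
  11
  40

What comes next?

First digit: +3 each step, mod 10; 9, 2, 5, 8, 1, 4 → 7.
Second digit: −1 each step, mod 10; 5, 4, 3, 2, 1, 0 → 9.
Combining the parts gives 79.

79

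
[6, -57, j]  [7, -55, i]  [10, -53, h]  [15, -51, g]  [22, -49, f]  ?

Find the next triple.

First entry goes 6, 7, 10, 15, 22 → 31 (differences are 1, 3, 5, … (increasing by 2 each time)).
Second entry: +2 each step; -57, -55, -53, -51, -49 → -47.
Letter goes j, i, h, g, f → e (letters move back 1 place in the alphabet).
Putting it together: [31, -47, e].

[31, -47, e]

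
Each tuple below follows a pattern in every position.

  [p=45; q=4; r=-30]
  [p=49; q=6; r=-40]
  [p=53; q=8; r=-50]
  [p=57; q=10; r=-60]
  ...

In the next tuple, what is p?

P — +4 each step: 45, 49, 53, 57 → 61.
Q goes 4, 6, 8, 10 → 12 (+2 each step).
R — −10 each step: -30, -40, -50, -60 → -70.

61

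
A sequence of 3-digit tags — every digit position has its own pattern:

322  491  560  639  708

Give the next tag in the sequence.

877

First digit — +1 each step, mod 10: 3, 4, 5, 6, 7 → 8.
For the second digit, −3 each step, mod 10: 2, 9, 6, 3, 0 → 7.
For the third digit, −1 each step, mod 10: 2, 1, 0, 9, 8 → 7.
Combining the parts gives 877.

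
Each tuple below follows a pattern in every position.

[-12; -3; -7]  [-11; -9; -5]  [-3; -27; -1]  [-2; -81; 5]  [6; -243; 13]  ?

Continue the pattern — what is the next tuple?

[7; -729; 23]

First value — alternating steps +1, +8, +1, +8, …: -12, -11, -3, -2, 6 → 7.
For the second value, ×3 each step: -3, -9, -27, -81, -243 → -729.
For the third value, differences are 2, 4, 6, … (increasing by 2 each time): -7, -5, -1, 5, 13 → 23.
So the next tuple is [7; -729; 23].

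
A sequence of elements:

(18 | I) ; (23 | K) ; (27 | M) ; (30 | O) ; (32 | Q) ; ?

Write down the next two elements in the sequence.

(33 | S), (33 | U)

First value — differences are 5, 4, 3, … (decreasing by 1 each time): 18, 23, 27, 30, 32 → 33 → 33.
For the letter, letters move forward 2 places in the alphabet: I, K, M, O, Q → S → U.
So the next two elements are (33 | S) and (33 | U).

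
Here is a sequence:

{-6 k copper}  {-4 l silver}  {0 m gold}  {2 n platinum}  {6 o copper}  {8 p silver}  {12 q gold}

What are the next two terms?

{14 r platinum}, {18 s copper}

First part: alternating steps +2, +4, +2, +4, …, so -6, -4, 0, 2, 6, 8, 12 → 14 → 18.
Letter: letters move forward 1 place in the alphabet; k, l, m, n, o, p, q → r → s.
Metal: repeats copper → silver → gold → platinum, so copper, silver, gold, platinum, copper, silver, gold → platinum → copper.
So the next two terms are {14 r platinum} and {18 s copper}.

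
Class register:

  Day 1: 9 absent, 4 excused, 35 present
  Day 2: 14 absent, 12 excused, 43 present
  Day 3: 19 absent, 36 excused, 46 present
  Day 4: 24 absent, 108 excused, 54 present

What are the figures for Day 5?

29 absent, 324 excused, 57 present

Absent — +5 each step: 9, 14, 19, 24 → 29.
Excused — ×3 each step: 4, 12, 36, 108 → 324.
Present — alternating steps +8, +3, +8, +3, …: 35, 43, 46, 54 → 57.
So the next line is 29 absent, 324 excused, 57 present.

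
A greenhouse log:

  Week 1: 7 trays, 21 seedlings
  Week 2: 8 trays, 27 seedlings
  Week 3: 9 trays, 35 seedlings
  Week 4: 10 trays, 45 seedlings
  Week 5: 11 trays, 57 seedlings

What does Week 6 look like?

For the trays, +1 each step: 7, 8, 9, 10, 11 → 12.
Seedlings: 21, 27, 35, 45, 57 → 71 (differences are 6, 8, 10, … (increasing by 2 each time)).
So the next row is 12 trays, 71 seedlings.

12 trays, 71 seedlings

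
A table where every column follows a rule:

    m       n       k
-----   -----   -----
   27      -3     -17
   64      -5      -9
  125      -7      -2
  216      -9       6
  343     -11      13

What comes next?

Column m: 27, 64, 125, 216, 343 → 512 (perfect cubes: 3³, 4³, 5³, …).
Column n: −2 each step, so -3, -5, -7, -9, -11 → -13.
Column k goes -17, -9, -2, 6, 13 → 21 (alternating steps +8, +7, +8, +7, …).
So the next line is 512  -13  21.

512  -13  21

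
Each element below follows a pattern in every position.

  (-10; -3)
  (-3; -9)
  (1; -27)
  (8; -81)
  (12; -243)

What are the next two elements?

First value: alternating steps +7, +4, +7, +4, …; -10, -3, 1, 8, 12 → 19 → 23.
Second value: ×3 each step, so -3, -9, -27, -81, -243 → -729 → -2187.
Putting the parts together: (19; -729) and then (23; -2187).

(19; -729), (23; -2187)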